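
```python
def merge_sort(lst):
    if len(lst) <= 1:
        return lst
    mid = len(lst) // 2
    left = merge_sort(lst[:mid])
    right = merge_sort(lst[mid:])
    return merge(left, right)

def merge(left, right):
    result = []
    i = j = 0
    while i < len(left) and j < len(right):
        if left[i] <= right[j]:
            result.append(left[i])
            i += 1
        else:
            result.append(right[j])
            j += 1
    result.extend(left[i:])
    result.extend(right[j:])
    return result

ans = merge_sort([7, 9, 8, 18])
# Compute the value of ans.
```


merge_sort([7, 9, 8, 18])
Split into [7, 9] and [8, 18]
Left sorted: [7, 9]
Right sorted: [8, 18]
Merge [7, 9] and [8, 18]
= [7, 8, 9, 18]


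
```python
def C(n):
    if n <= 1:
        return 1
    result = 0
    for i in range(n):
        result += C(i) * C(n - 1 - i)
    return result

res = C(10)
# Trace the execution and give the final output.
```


C(10)
= sum of C(i) * C(10-1-i) for i in 0..9
First compute sub-values bottom-up:
  C(0) = 1, C(1) = 1
  C(2) = 1*1 + 1*1 = 2
  C(3) = 1*2 + 1*1 + 2*1 = 5
  C(4) = 1*5 + 1*2 + 2*1 + 5*1 = 14
  C(5) = 1*14 + 1*5 + 2*2 + 5*1 + 14*1 = 42
  C(6) = 1*42 + 1*14 + 2*5 + 5*2 + 14*1 + 42*1 = 132
  C(7) = 1*132 + 1*42 + 2*14 + 5*5 + 14*2 + 42*1 + 132*1 = 429
  C(8) = 1*429 + 1*132 + 2*42 + 5*14 + 14*5 + 42*2 + 132*1 + 429*1 = 1430
  C(9) = 1*1430 + 1*429 + 2*132 + 5*42 + 14*14 + 42*5 + 132*2 + 429*1 + 1430*1 = 4862
Now C(10):
  C(0)*C(9) = 1*4862 = 4862
  C(1)*C(8) = 1*1430 = 1430
  C(2)*C(7) = 2*429 = 858
  C(3)*C(6) = 5*132 = 660
  C(4)*C(5) = 14*42 = 588
  C(5)*C(4) = 42*14 = 588
  C(6)*C(3) = 132*5 = 660
  C(7)*C(2) = 429*2 = 858
  C(8)*C(1) = 1430*1 = 1430
  C(9)*C(0) = 4862*1 = 4862
= 4862 + 1430 + 858 + 660 + 588 + 588 + 660 + 858 + 1430 + 4862
= 16796


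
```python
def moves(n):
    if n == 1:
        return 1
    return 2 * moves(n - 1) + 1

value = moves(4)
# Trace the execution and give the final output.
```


moves(4)
= 2 * moves(3) + 1
= 2 * (2 * moves(2) + 1) + 1
= 2 * (2 * (2 * moves(1) + 1) + 1) + 1
Now compute bottom-up:
moves(1) = 1
moves(2) = 2 * 1 + 1 = 3
moves(3) = 2 * 3 + 1 = 7
moves(4) = 2 * 7 + 1 = 15
= 15


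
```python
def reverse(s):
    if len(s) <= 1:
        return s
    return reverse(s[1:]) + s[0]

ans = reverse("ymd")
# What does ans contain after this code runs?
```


reverse("ymd")
= reverse("md") + "y"
= reverse("d") + "m" + "y"
= "d" + "m" + "y"
= "dmy"


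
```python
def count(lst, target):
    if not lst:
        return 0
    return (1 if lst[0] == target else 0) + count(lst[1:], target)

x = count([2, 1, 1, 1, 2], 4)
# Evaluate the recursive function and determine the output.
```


count([2, 1, 1, 1, 2], 4)
lst[0]=2 != 4: 0 + count([1, 1, 1, 2], 4)
lst[0]=1 != 4: 0 + count([1, 1, 2], 4)
lst[0]=1 != 4: 0 + count([1, 2], 4)
lst[0]=1 != 4: 0 + count([2], 4)
lst[0]=2 != 4: 0 + count([], 4)
= 0


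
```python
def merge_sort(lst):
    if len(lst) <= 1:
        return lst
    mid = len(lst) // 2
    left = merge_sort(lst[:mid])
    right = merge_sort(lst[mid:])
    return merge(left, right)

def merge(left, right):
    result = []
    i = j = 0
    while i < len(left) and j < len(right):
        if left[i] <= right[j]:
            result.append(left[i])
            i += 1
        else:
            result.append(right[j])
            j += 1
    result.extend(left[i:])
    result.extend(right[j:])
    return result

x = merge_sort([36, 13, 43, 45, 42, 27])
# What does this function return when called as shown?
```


merge_sort([36, 13, 43, 45, 42, 27])
Split into [36, 13, 43] and [45, 42, 27]
Left sorted: [13, 36, 43]
Right sorted: [27, 42, 45]
Merge [13, 36, 43] and [27, 42, 45]
= [13, 27, 36, 42, 43, 45]


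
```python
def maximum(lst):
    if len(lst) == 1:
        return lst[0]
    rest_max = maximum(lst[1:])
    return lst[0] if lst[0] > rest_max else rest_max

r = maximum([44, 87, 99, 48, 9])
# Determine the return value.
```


maximum([44, 87, 99, 48, 9])
= compare 44 with maximum([87, 99, 48, 9])
= compare 87 with maximum([99, 48, 9])
= compare 99 with maximum([48, 9])
= compare 48 with maximum([9])
Base: maximum([9]) = 9
compare 48 with 9: max = 48
compare 99 with 48: max = 99
compare 87 with 99: max = 99
compare 44 with 99: max = 99
= 99


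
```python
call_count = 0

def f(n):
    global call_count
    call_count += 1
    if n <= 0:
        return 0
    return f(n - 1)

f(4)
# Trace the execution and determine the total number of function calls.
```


f(4) calls f(3) calls ... calls f(0)
Total calls: 4 + 1 (for base case) = 5


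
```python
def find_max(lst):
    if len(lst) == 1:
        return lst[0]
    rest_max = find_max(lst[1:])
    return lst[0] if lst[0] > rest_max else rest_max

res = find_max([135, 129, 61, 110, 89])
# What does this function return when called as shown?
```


find_max([135, 129, 61, 110, 89])
= compare 135 with find_max([129, 61, 110, 89])
= compare 129 with find_max([61, 110, 89])
= compare 61 with find_max([110, 89])
= compare 110 with find_max([89])
Base: find_max([89]) = 89
compare 110 with 89: max = 110
compare 61 with 110: max = 110
compare 129 with 110: max = 129
compare 135 with 129: max = 135
= 135


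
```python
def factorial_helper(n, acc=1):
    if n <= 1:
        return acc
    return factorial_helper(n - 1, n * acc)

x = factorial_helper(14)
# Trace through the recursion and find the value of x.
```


factorial_helper(14, 1)
= factorial_helper(13, 14 * 1) = factorial_helper(13, 14)
= factorial_helper(12, 13 * 14) = factorial_helper(12, 182)
= factorial_helper(11, 12 * 182) = factorial_helper(11, 2184)
= factorial_helper(10, 11 * 2184) = factorial_helper(10, 24024)
= factorial_helper(9, 10 * 24024) = factorial_helper(9, 240240)
= factorial_helper(8, 9 * 240240) = factorial_helper(8, 2162160)
= factorial_helper(7, 8 * 2162160) = factorial_helper(7, 17297280)
= factorial_helper(6, 7 * 17297280) = factorial_helper(6, 121080960)
= factorial_helper(5, 6 * 121080960) = factorial_helper(5, 726485760)
= factorial_helper(4, 5 * 726485760) = factorial_helper(4, 3632428800)
= factorial_helper(3, 4 * 3632428800) = factorial_helper(3, 14529715200)
= factorial_helper(2, 3 * 14529715200) = factorial_helper(2, 43589145600)
= factorial_helper(1, 2 * 43589145600) = factorial_helper(1, 87178291200)
n <= 1, return acc = 87178291200


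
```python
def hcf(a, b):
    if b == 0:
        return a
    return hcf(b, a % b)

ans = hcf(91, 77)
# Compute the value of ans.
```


hcf(91, 77)
= hcf(77, 91 % 77) = hcf(77, 14)
= hcf(14, 77 % 14) = hcf(14, 7)
= hcf(7, 14 % 7) = hcf(7, 0)
b == 0, return a = 7


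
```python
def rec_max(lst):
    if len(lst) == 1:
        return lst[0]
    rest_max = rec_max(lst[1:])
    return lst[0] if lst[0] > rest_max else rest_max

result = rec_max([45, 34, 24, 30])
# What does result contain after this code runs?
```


rec_max([45, 34, 24, 30])
= compare 45 with rec_max([34, 24, 30])
= compare 34 with rec_max([24, 30])
= compare 24 with rec_max([30])
Base: rec_max([30]) = 30
compare 24 with 30: max = 30
compare 34 with 30: max = 34
compare 45 with 34: max = 45
= 45


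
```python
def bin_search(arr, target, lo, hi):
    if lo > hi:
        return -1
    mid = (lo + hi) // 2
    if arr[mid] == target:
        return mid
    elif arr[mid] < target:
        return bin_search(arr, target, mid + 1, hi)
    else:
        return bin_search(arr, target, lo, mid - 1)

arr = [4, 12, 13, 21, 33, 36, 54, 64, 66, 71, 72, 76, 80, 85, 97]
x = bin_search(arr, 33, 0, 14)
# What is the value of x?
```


bin_search(arr, 33, 0, 14)
lo=0, hi=14, mid=7, arr[mid]=64
64 > 33, search left half
lo=0, hi=6, mid=3, arr[mid]=21
21 < 33, search right half
lo=4, hi=6, mid=5, arr[mid]=36
36 > 33, search left half
lo=4, hi=4, mid=4, arr[mid]=33
arr[4] == 33, found at index 4
= 4


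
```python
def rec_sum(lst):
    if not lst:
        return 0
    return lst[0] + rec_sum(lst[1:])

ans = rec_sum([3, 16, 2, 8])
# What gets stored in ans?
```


rec_sum([3, 16, 2, 8])
= 3 + rec_sum([16, 2, 8])
= 3 + 16 + rec_sum([2, 8])
= 3 + 16 + 2 + rec_sum([8])
= 3 + 16 + 2 + 8 + rec_sum([])
= 3 + 16 + 2 + 8 + 0
= 29


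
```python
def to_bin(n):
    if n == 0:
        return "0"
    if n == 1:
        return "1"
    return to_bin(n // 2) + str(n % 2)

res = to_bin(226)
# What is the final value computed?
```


to_bin(226)
= to_bin(113) + "0"
= to_bin(56) + "1" + "0"
= to_bin(28) + "0" + "1" + "0"
= to_bin(14) + "0" + "0" + "1" + "0"
= to_bin(7) + "0" + "0" + "0" + "1" + "0"
= to_bin(3) + "1" + "0" + "0" + "0" + "1" + "0"
= to_bin(1) + "1" + "1" + "0" + "0" + "0" + "1" + "0"
= "1" + "1" + "1" + "0" + "0" + "0" + "1" + "0"
= "11100010"


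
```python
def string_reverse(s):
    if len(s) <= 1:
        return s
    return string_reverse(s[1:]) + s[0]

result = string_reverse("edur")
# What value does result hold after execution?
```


string_reverse("edur")
= string_reverse("dur") + "e"
= string_reverse("ur") + "d" + "e"
= string_reverse("r") + "u" + "d" + "e"
= "r" + "u" + "d" + "e"
= "rude"


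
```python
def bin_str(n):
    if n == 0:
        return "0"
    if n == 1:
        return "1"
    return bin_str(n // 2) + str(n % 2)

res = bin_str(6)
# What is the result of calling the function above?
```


bin_str(6)
= bin_str(3) + "0"
= bin_str(1) + "1" + "0"
= "1" + "1" + "0"
= "110"


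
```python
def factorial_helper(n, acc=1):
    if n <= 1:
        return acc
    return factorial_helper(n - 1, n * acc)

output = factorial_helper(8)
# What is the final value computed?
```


factorial_helper(8, 1)
= factorial_helper(7, 8 * 1) = factorial_helper(7, 8)
= factorial_helper(6, 7 * 8) = factorial_helper(6, 56)
= factorial_helper(5, 6 * 56) = factorial_helper(5, 336)
= factorial_helper(4, 5 * 336) = factorial_helper(4, 1680)
= factorial_helper(3, 4 * 1680) = factorial_helper(3, 6720)
= factorial_helper(2, 3 * 6720) = factorial_helper(2, 20160)
= factorial_helper(1, 2 * 20160) = factorial_helper(1, 40320)
n <= 1, return acc = 40320


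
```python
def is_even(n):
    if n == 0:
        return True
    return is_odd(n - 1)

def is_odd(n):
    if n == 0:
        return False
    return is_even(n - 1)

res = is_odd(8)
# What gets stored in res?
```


is_odd(8)
= is_even(7)
= is_odd(6)
= is_even(5)
= is_odd(4)
= is_even(3)
= is_odd(2)
= is_even(1)
= is_odd(0)
n == 0: return False
= False


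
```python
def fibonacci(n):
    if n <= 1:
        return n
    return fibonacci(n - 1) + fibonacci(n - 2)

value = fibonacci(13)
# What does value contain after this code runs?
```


fibonacci(13)
= fibonacci(12) + fibonacci(11)
= (fibonacci(11) + fibonacci(10)) + fibonacci(11)
Computing bottom-up: fibonacci(0)=0, fibonacci(1)=1, fibonacci(2)=1, fibonacci(3)=2, fibonacci(4)=3, fibonacci(5)=5, fibonacci(6)=8, fibonacci(7)=13, fibonacci(8)=21, fibonacci(9)=34, fibonacci(10)=55, fibonacci(11)=89, fibonacci(12)=144, fibonacci(13)=233
= 233


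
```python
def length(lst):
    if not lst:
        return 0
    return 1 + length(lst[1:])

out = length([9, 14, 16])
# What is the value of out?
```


length([9, 14, 16])
= 1 + length([14, 16])
= 1 + 1 + length([16])
= 1 + 1 + 1 + length([])
= 1 + 1 + 1 + 0
= 3


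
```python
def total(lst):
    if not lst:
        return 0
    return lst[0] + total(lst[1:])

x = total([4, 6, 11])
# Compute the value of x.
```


total([4, 6, 11])
= 4 + total([6, 11])
= 4 + 6 + total([11])
= 4 + 6 + 11 + total([])
= 4 + 6 + 11 + 0
= 21


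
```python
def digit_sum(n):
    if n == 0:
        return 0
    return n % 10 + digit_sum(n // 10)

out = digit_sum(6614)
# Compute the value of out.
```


digit_sum(6614)
= 4 + digit_sum(661)
= 4 + 1 + digit_sum(66)
= 4 + 1 + 6 + digit_sum(6)
= 4 + 1 + 6 + 6 + digit_sum(0)
= 4 + 1 + 6 + 6 + 0
= 17


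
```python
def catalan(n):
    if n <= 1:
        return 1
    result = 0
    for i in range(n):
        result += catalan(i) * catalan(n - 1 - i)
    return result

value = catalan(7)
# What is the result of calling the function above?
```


catalan(7)
= sum of catalan(i) * catalan(7-1-i) for i in 0..6
First compute sub-values bottom-up:
  catalan(0) = 1, catalan(1) = 1
  catalan(2) = 1*1 + 1*1 = 2
  catalan(3) = 1*2 + 1*1 + 2*1 = 5
  catalan(4) = 1*5 + 1*2 + 2*1 + 5*1 = 14
  catalan(5) = 1*14 + 1*5 + 2*2 + 5*1 + 14*1 = 42
  catalan(6) = 1*42 + 1*14 + 2*5 + 5*2 + 14*1 + 42*1 = 132
Now catalan(7):
  catalan(0)*catalan(6) = 1*132 = 132
  catalan(1)*catalan(5) = 1*42 = 42
  catalan(2)*catalan(4) = 2*14 = 28
  catalan(3)*catalan(3) = 5*5 = 25
  catalan(4)*catalan(2) = 14*2 = 28
  catalan(5)*catalan(1) = 42*1 = 42
  catalan(6)*catalan(0) = 132*1 = 132
= 132 + 42 + 28 + 25 + 28 + 42 + 132
= 429


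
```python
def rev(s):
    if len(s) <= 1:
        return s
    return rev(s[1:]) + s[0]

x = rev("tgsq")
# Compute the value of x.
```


rev("tgsq")
= rev("gsq") + "t"
= rev("sq") + "g" + "t"
= rev("q") + "s" + "g" + "t"
= "q" + "s" + "g" + "t"
= "qsgt"


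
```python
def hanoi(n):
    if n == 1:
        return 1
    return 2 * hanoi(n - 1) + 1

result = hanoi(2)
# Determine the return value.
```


hanoi(2)
= 2 * hanoi(1) + 1
Now compute bottom-up:
hanoi(1) = 1
hanoi(2) = 2 * 1 + 1 = 3
= 3


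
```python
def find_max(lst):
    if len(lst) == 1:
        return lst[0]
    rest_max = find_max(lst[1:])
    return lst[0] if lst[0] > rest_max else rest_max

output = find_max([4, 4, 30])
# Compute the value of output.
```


find_max([4, 4, 30])
= compare 4 with find_max([4, 30])
= compare 4 with find_max([30])
Base: find_max([30]) = 30
compare 4 with 30: max = 30
compare 4 with 30: max = 30
= 30


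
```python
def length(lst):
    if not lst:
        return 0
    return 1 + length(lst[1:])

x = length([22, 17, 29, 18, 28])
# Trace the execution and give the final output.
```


length([22, 17, 29, 18, 28])
= 1 + length([17, 29, 18, 28])
= 1 + 1 + length([29, 18, 28])
= 1 + 1 + 1 + length([18, 28])
= 1 + 1 + 1 + 1 + length([28])
= 1 + 1 + 1 + 1 + 1 + length([])
= 1 + 1 + 1 + 1 + 1 + 0
= 5


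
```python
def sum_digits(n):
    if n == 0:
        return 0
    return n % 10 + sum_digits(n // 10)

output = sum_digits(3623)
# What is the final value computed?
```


sum_digits(3623)
= 3 + sum_digits(362)
= 3 + 2 + sum_digits(36)
= 3 + 2 + 6 + sum_digits(3)
= 3 + 2 + 6 + 3 + sum_digits(0)
= 3 + 2 + 6 + 3 + 0
= 14


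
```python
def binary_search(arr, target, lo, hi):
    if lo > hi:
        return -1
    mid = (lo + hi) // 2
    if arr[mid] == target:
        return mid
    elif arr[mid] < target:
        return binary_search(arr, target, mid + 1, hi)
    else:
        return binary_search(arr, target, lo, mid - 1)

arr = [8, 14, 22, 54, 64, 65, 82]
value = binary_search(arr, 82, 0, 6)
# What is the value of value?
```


binary_search(arr, 82, 0, 6)
lo=0, hi=6, mid=3, arr[mid]=54
54 < 82, search right half
lo=4, hi=6, mid=5, arr[mid]=65
65 < 82, search right half
lo=6, hi=6, mid=6, arr[mid]=82
arr[6] == 82, found at index 6
= 6


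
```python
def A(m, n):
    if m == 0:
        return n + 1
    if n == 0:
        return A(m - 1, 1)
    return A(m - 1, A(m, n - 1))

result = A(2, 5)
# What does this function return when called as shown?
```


A(2, 5)
= A(1, A(2, 4))
First compute A(2, 4) = 11
= A(1, 11)
= 13


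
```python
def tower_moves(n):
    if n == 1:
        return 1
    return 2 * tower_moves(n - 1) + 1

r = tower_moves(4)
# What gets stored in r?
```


tower_moves(4)
= 2 * tower_moves(3) + 1
= 2 * (2 * tower_moves(2) + 1) + 1
= 2 * (2 * (2 * tower_moves(1) + 1) + 1) + 1
Now compute bottom-up:
tower_moves(1) = 1
tower_moves(2) = 2 * 1 + 1 = 3
tower_moves(3) = 2 * 3 + 1 = 7
tower_moves(4) = 2 * 7 + 1 = 15
= 15


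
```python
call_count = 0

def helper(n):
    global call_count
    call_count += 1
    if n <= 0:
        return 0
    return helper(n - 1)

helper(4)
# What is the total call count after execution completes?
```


helper(4) calls helper(3) calls ... calls helper(0)
Total calls: 4 + 1 (for base case) = 5


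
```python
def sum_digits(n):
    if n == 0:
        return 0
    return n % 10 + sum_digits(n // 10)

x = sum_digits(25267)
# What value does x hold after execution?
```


sum_digits(25267)
= 7 + sum_digits(2526)
= 7 + 6 + sum_digits(252)
= 7 + 6 + 2 + sum_digits(25)
= 7 + 6 + 2 + 5 + sum_digits(2)
= 7 + 6 + 2 + 5 + 2 + sum_digits(0)
= 7 + 6 + 2 + 5 + 2 + 0
= 22


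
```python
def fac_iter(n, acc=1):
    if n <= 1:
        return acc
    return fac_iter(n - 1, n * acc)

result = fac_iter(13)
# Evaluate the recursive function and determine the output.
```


fac_iter(13, 1)
= fac_iter(12, 13 * 1) = fac_iter(12, 13)
= fac_iter(11, 12 * 13) = fac_iter(11, 156)
= fac_iter(10, 11 * 156) = fac_iter(10, 1716)
= fac_iter(9, 10 * 1716) = fac_iter(9, 17160)
= fac_iter(8, 9 * 17160) = fac_iter(8, 154440)
= fac_iter(7, 8 * 154440) = fac_iter(7, 1235520)
= fac_iter(6, 7 * 1235520) = fac_iter(6, 8648640)
= fac_iter(5, 6 * 8648640) = fac_iter(5, 51891840)
= fac_iter(4, 5 * 51891840) = fac_iter(4, 259459200)
= fac_iter(3, 4 * 259459200) = fac_iter(3, 1037836800)
= fac_iter(2, 3 * 1037836800) = fac_iter(2, 3113510400)
= fac_iter(1, 2 * 3113510400) = fac_iter(1, 6227020800)
n <= 1, return acc = 6227020800


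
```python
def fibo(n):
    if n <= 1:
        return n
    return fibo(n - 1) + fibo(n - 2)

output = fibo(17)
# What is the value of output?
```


fibo(17)
= fibo(16) + fibo(15)
= (fibo(15) + fibo(14)) + fibo(15)
Computing bottom-up: fibo(0)=0, fibo(1)=1, fibo(2)=1, fibo(3)=2, fibo(4)=3, fibo(5)=5, fibo(6)=8, fibo(7)=13, fibo(8)=21, fibo(9)=34, fibo(10)=55, fibo(11)=89, fibo(12)=144, fibo(13)=233, fibo(14)=377, fibo(15)=610, fibo(16)=987, fibo(17)=1597
= 1597


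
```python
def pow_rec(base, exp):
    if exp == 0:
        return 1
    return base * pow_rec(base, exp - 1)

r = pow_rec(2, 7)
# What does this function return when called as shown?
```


pow_rec(2, 7)
= 2 * pow_rec(2, 6)
= 2 * 2 * pow_rec(2, 5)
= 2 * 2 * 2 * pow_rec(2, 4)
= 2 * 2 * 2 * 2 * pow_rec(2, 3)
= 2 * 2 * 2 * 2 * 2 * pow_rec(2, 2)
= 2 * 2 * 2 * 2 * 2 * 2 * pow_rec(2, 1)
= 2 * 2 * 2 * 2 * 2 * 2 * 2 * pow_rec(2, 0)
= 2 * 2 * 2 * 2 * 2 * 2 * 2 * 1
= 128


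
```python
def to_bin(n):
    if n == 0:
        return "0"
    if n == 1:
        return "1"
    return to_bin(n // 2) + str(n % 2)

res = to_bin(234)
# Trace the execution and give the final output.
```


to_bin(234)
= to_bin(117) + "0"
= to_bin(58) + "1" + "0"
= to_bin(29) + "0" + "1" + "0"
= to_bin(14) + "1" + "0" + "1" + "0"
= to_bin(7) + "0" + "1" + "0" + "1" + "0"
= to_bin(3) + "1" + "0" + "1" + "0" + "1" + "0"
= to_bin(1) + "1" + "1" + "0" + "1" + "0" + "1" + "0"
= "1" + "1" + "1" + "0" + "1" + "0" + "1" + "0"
= "11101010"


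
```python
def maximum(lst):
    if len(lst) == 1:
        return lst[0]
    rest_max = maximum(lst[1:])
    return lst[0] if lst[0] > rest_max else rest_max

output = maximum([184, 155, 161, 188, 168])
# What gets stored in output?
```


maximum([184, 155, 161, 188, 168])
= compare 184 with maximum([155, 161, 188, 168])
= compare 155 with maximum([161, 188, 168])
= compare 161 with maximum([188, 168])
= compare 188 with maximum([168])
Base: maximum([168]) = 168
compare 188 with 168: max = 188
compare 161 with 188: max = 188
compare 155 with 188: max = 188
compare 184 with 188: max = 188
= 188


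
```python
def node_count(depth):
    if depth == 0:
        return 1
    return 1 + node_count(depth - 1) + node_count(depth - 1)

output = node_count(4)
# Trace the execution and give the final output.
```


node_count(4)
= 1 + node_count(3) + node_count(3)
= 1 + 2 * node_count(3)
node_count(k) = 2^(k+1) - 1
node_count(0) = 1
node_count(1) = 3
node_count(2) = 7
node_count(3) = 15
node_count(4) = 31
node_count(4) = 2^5 - 1 = 31


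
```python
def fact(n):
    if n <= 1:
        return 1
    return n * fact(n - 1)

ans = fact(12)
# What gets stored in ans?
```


fact(12)
= 12 * fact(11)
= 12 * 11 * fact(10)
= 12 * 11 * 10 * fact(9)
= 12 * 11 * 10 * 9 * fact(8)
= 12 * 11 * 10 * 9 * 8 * fact(7)
= 12 * 11 * 10 * 9 * 8 * 7 * fact(6)
= 12 * 11 * 10 * 9 * 8 * 7 * 6 * fact(5)
= 12 * 11 * 10 * 9 * 8 * 7 * 6 * 5 * fact(4)
= 12 * 11 * 10 * 9 * 8 * 7 * 6 * 5 * 4 * fact(3)
= 12 * 11 * 10 * 9 * 8 * 7 * 6 * 5 * 4 * 3 * fact(2)
= 12 * 11 * 10 * 9 * 8 * 7 * 6 * 5 * 4 * 3 * 2 * fact(1)
= 12 * 11 * 10 * 9 * 8 * 7 * 6 * 5 * 4 * 3 * 2 * 1
= 479001600


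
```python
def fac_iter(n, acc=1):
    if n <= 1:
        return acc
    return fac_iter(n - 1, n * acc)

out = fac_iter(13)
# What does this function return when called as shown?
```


fac_iter(13, 1)
= fac_iter(12, 13 * 1) = fac_iter(12, 13)
= fac_iter(11, 12 * 13) = fac_iter(11, 156)
= fac_iter(10, 11 * 156) = fac_iter(10, 1716)
= fac_iter(9, 10 * 1716) = fac_iter(9, 17160)
= fac_iter(8, 9 * 17160) = fac_iter(8, 154440)
= fac_iter(7, 8 * 154440) = fac_iter(7, 1235520)
= fac_iter(6, 7 * 1235520) = fac_iter(6, 8648640)
= fac_iter(5, 6 * 8648640) = fac_iter(5, 51891840)
= fac_iter(4, 5 * 51891840) = fac_iter(4, 259459200)
= fac_iter(3, 4 * 259459200) = fac_iter(3, 1037836800)
= fac_iter(2, 3 * 1037836800) = fac_iter(2, 3113510400)
= fac_iter(1, 2 * 3113510400) = fac_iter(1, 6227020800)
n <= 1, return acc = 6227020800


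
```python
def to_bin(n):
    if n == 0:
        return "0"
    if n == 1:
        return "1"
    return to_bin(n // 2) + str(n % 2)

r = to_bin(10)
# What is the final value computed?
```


to_bin(10)
= to_bin(5) + "0"
= to_bin(2) + "1" + "0"
= to_bin(1) + "0" + "1" + "0"
= "1" + "0" + "1" + "0"
= "1010"


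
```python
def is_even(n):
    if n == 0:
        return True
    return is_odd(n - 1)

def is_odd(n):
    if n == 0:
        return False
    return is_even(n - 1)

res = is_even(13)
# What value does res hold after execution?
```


is_even(13)
= is_odd(12)
= is_even(11)
= is_odd(10)
= is_even(9)
= is_odd(8)
= is_even(7)
= is_odd(6)
= is_even(5)
= is_odd(4)
= is_even(3)
= is_odd(2)
= is_even(1)
= is_odd(0)
n == 0: return False
= False


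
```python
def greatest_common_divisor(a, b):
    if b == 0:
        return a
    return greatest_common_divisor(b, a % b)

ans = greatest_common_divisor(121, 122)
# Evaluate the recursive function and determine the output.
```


greatest_common_divisor(121, 122)
= greatest_common_divisor(122, 121 % 122) = greatest_common_divisor(122, 121)
= greatest_common_divisor(121, 122 % 121) = greatest_common_divisor(121, 1)
= greatest_common_divisor(1, 121 % 1) = greatest_common_divisor(1, 0)
b == 0, return a = 1


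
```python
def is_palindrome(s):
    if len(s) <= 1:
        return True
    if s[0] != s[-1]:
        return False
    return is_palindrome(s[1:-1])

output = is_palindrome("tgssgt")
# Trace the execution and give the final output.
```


is_palindrome("tgssgt")
"tgssgt": s[0]='t' == s[-1]='t' -> is_palindrome("gssg")
"gssg": s[0]='g' == s[-1]='g' -> is_palindrome("ss")
"ss": s[0]='s' == s[-1]='s' -> is_palindrome("")
"": len <= 1 -> True
= True


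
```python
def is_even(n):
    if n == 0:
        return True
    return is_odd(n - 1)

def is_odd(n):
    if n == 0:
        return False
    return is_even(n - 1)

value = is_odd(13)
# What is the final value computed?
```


is_odd(13)
= is_even(12)
= is_odd(11)
= is_even(10)
= is_odd(9)
= is_even(8)
= is_odd(7)
= is_even(6)
= is_odd(5)
= is_even(4)
= is_odd(3)
= is_even(2)
= is_odd(1)
= is_even(0)
n == 0: return True
= True


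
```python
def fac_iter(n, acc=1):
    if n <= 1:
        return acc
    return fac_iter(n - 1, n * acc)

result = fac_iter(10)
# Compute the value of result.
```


fac_iter(10, 1)
= fac_iter(9, 10 * 1) = fac_iter(9, 10)
= fac_iter(8, 9 * 10) = fac_iter(8, 90)
= fac_iter(7, 8 * 90) = fac_iter(7, 720)
= fac_iter(6, 7 * 720) = fac_iter(6, 5040)
= fac_iter(5, 6 * 5040) = fac_iter(5, 30240)
= fac_iter(4, 5 * 30240) = fac_iter(4, 151200)
= fac_iter(3, 4 * 151200) = fac_iter(3, 604800)
= fac_iter(2, 3 * 604800) = fac_iter(2, 1814400)
= fac_iter(1, 2 * 1814400) = fac_iter(1, 3628800)
n <= 1, return acc = 3628800


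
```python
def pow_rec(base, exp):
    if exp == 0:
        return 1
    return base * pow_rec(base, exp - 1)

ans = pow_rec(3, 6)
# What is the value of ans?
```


pow_rec(3, 6)
= 3 * pow_rec(3, 5)
= 3 * 3 * pow_rec(3, 4)
= 3 * 3 * 3 * pow_rec(3, 3)
= 3 * 3 * 3 * 3 * pow_rec(3, 2)
= 3 * 3 * 3 * 3 * 3 * pow_rec(3, 1)
= 3 * 3 * 3 * 3 * 3 * 3 * pow_rec(3, 0)
= 3 * 3 * 3 * 3 * 3 * 3 * 1
= 729


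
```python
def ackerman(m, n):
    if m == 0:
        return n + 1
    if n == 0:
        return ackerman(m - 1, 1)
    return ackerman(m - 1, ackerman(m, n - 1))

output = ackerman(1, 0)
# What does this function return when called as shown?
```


ackerman(1, 0)
n == 0: return ackerman(0, 1)
= ackerman(0, 1) = 2
= 2


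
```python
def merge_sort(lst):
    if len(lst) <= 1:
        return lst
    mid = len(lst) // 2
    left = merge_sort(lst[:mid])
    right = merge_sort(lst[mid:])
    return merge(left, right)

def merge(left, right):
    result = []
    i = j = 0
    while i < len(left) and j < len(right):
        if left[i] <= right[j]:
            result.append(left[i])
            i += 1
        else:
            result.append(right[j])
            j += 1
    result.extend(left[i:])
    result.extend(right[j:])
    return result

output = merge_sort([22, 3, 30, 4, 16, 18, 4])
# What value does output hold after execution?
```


merge_sort([22, 3, 30, 4, 16, 18, 4])
Split into [22, 3, 30] and [4, 16, 18, 4]
Left sorted: [3, 22, 30]
Right sorted: [4, 4, 16, 18]
Merge [3, 22, 30] and [4, 4, 16, 18]
= [3, 4, 4, 16, 18, 22, 30]


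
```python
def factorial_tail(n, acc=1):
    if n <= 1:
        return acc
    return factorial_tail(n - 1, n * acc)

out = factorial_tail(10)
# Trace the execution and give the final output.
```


factorial_tail(10, 1)
= factorial_tail(9, 10 * 1) = factorial_tail(9, 10)
= factorial_tail(8, 9 * 10) = factorial_tail(8, 90)
= factorial_tail(7, 8 * 90) = factorial_tail(7, 720)
= factorial_tail(6, 7 * 720) = factorial_tail(6, 5040)
= factorial_tail(5, 6 * 5040) = factorial_tail(5, 30240)
= factorial_tail(4, 5 * 30240) = factorial_tail(4, 151200)
= factorial_tail(3, 4 * 151200) = factorial_tail(3, 604800)
= factorial_tail(2, 3 * 604800) = factorial_tail(2, 1814400)
= factorial_tail(1, 2 * 1814400) = factorial_tail(1, 3628800)
n <= 1, return acc = 3628800


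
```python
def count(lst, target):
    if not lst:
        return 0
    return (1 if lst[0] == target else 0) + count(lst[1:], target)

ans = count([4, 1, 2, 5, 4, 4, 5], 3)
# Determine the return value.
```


count([4, 1, 2, 5, 4, 4, 5], 3)
lst[0]=4 != 3: 0 + count([1, 2, 5, 4, 4, 5], 3)
lst[0]=1 != 3: 0 + count([2, 5, 4, 4, 5], 3)
lst[0]=2 != 3: 0 + count([5, 4, 4, 5], 3)
lst[0]=5 != 3: 0 + count([4, 4, 5], 3)
lst[0]=4 != 3: 0 + count([4, 5], 3)
lst[0]=4 != 3: 0 + count([5], 3)
lst[0]=5 != 3: 0 + count([], 3)
= 0


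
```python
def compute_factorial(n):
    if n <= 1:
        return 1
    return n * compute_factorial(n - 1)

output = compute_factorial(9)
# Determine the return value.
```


compute_factorial(9)
= 9 * compute_factorial(8)
= 9 * 8 * compute_factorial(7)
= 9 * 8 * 7 * compute_factorial(6)
= 9 * 8 * 7 * 6 * compute_factorial(5)
= 9 * 8 * 7 * 6 * 5 * compute_factorial(4)
= 9 * 8 * 7 * 6 * 5 * 4 * compute_factorial(3)
= 9 * 8 * 7 * 6 * 5 * 4 * 3 * compute_factorial(2)
= 9 * 8 * 7 * 6 * 5 * 4 * 3 * 2 * compute_factorial(1)
= 9 * 8 * 7 * 6 * 5 * 4 * 3 * 2 * 1
= 362880


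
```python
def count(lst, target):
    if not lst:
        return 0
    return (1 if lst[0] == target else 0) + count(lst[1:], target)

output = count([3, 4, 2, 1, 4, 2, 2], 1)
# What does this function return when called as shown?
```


count([3, 4, 2, 1, 4, 2, 2], 1)
lst[0]=3 != 1: 0 + count([4, 2, 1, 4, 2, 2], 1)
lst[0]=4 != 1: 0 + count([2, 1, 4, 2, 2], 1)
lst[0]=2 != 1: 0 + count([1, 4, 2, 2], 1)
lst[0]=1 == 1: 1 + count([4, 2, 2], 1)
lst[0]=4 != 1: 0 + count([2, 2], 1)
lst[0]=2 != 1: 0 + count([2], 1)
lst[0]=2 != 1: 0 + count([], 1)
= 1


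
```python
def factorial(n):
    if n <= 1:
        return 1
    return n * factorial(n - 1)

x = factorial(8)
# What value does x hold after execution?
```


factorial(8)
= 8 * factorial(7)
= 8 * 7 * factorial(6)
= 8 * 7 * 6 * factorial(5)
= 8 * 7 * 6 * 5 * factorial(4)
= 8 * 7 * 6 * 5 * 4 * factorial(3)
= 8 * 7 * 6 * 5 * 4 * 3 * factorial(2)
= 8 * 7 * 6 * 5 * 4 * 3 * 2 * factorial(1)
= 8 * 7 * 6 * 5 * 4 * 3 * 2 * 1
= 40320


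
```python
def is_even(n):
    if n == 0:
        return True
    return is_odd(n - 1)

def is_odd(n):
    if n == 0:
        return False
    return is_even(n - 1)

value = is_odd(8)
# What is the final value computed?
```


is_odd(8)
= is_even(7)
= is_odd(6)
= is_even(5)
= is_odd(4)
= is_even(3)
= is_odd(2)
= is_even(1)
= is_odd(0)
n == 0: return False
= False


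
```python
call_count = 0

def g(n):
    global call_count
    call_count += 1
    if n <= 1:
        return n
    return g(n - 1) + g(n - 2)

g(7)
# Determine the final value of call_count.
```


g(7) calls g(6) and g(5); each non-base call branches into two more.
Let C(k) = total number of calls made by g(k), including the call to g(k) itself.
Base cases: C(0) = 1, C(1) = 1
Recurrence: C(k) = 1 + C(k-1) + C(k-2)
  C(2) = 1 + C(1) + C(0) = 1 + 1 + 1 = 3
  C(3) = 1 + C(2) + C(1) = 1 + 3 + 1 = 5
  C(4) = 1 + C(3) + C(2) = 1 + 5 + 3 = 9
  C(5) = 1 + C(4) + C(3) = 1 + 9 + 5 = 15
  C(6) = 1 + C(5) + C(4) = 1 + 15 + 9 = 25
  C(7) = 1 + C(6) + C(5) = 1 + 25 + 15 = 41
Total calls = C(7) = 41


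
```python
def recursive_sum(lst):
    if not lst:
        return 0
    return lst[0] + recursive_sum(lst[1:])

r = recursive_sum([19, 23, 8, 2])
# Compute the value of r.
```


recursive_sum([19, 23, 8, 2])
= 19 + recursive_sum([23, 8, 2])
= 19 + 23 + recursive_sum([8, 2])
= 19 + 23 + 8 + recursive_sum([2])
= 19 + 23 + 8 + 2 + recursive_sum([])
= 19 + 23 + 8 + 2 + 0
= 52


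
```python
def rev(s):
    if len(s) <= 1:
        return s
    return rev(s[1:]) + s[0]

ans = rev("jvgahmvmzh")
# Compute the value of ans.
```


rev("jvgahmvmzh")
= rev("vgahmvmzh") + "j"
= rev("gahmvmzh") + "v" + "j"
= rev("ahmvmzh") + "g" + "v" + "j"
= rev("hmvmzh") + "a" + "g" + "v" + "j"
= rev("mvmzh") + "h" + "a" + "g" + "v" + "j"
= rev("vmzh") + "m" + "h" + "a" + "g" + "v" + "j"
= rev("mzh") + "v" + "m" + "h" + "a" + "g" + "v" + "j"
= rev("zh") + "m" + "v" + "m" + "h" + "a" + "g" + "v" + "j"
= rev("h") + "z" + "m" + "v" + "m" + "h" + "a" + "g" + "v" + "j"
= "h" + "z" + "m" + "v" + "m" + "h" + "a" + "g" + "v" + "j"
= "hzmvmhagvj"


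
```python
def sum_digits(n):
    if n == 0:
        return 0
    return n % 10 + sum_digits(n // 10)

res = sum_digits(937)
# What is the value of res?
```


sum_digits(937)
= 7 + sum_digits(93)
= 7 + 3 + sum_digits(9)
= 7 + 3 + 9 + sum_digits(0)
= 7 + 3 + 9 + 0
= 19


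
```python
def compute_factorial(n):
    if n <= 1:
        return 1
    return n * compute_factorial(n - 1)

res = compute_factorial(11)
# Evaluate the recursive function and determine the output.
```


compute_factorial(11)
= 11 * compute_factorial(10)
= 11 * 10 * compute_factorial(9)
= 11 * 10 * 9 * compute_factorial(8)
= 11 * 10 * 9 * 8 * compute_factorial(7)
= 11 * 10 * 9 * 8 * 7 * compute_factorial(6)
= 11 * 10 * 9 * 8 * 7 * 6 * compute_factorial(5)
= 11 * 10 * 9 * 8 * 7 * 6 * 5 * compute_factorial(4)
= 11 * 10 * 9 * 8 * 7 * 6 * 5 * 4 * compute_factorial(3)
= 11 * 10 * 9 * 8 * 7 * 6 * 5 * 4 * 3 * compute_factorial(2)
= 11 * 10 * 9 * 8 * 7 * 6 * 5 * 4 * 3 * 2 * compute_factorial(1)
= 11 * 10 * 9 * 8 * 7 * 6 * 5 * 4 * 3 * 2 * 1
= 39916800


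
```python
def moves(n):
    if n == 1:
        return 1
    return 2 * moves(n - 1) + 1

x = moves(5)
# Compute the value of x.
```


moves(5)
= 2 * moves(4) + 1
= 2 * (2 * moves(3) + 1) + 1
= 2 * (2 * (2 * moves(2) + 1) + 1) + 1
= 2 * (2 * (2 * (2 * moves(1) + 1) + 1) + 1) + 1
Now compute bottom-up:
moves(1) = 1
moves(2) = 2 * 1 + 1 = 3
moves(3) = 2 * 3 + 1 = 7
moves(4) = 2 * 7 + 1 = 15
moves(5) = 2 * 15 + 1 = 31
= 31


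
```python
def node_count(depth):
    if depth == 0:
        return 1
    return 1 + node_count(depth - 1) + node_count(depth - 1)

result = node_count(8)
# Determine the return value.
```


node_count(8)
= 1 + node_count(7) + node_count(7)
= 1 + 2 * node_count(7)
node_count(k) = 2^(k+1) - 1
node_count(0) = 1
node_count(1) = 3
node_count(2) = 7
node_count(3) = 15
node_count(4) = 31
node_count(8) = 2^9 - 1 = 511


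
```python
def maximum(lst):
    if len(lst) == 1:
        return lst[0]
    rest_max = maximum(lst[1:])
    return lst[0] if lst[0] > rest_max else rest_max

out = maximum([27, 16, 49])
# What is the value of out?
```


maximum([27, 16, 49])
= compare 27 with maximum([16, 49])
= compare 16 with maximum([49])
Base: maximum([49]) = 49
compare 16 with 49: max = 49
compare 27 with 49: max = 49
= 49


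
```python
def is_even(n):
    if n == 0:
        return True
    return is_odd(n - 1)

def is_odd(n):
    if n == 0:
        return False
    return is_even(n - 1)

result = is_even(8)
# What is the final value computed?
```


is_even(8)
= is_odd(7)
= is_even(6)
= is_odd(5)
= is_even(4)
= is_odd(3)
= is_even(2)
= is_odd(1)
= is_even(0)
n == 0: return True
= True


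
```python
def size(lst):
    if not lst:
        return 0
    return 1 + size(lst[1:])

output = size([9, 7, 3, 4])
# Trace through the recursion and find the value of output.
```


size([9, 7, 3, 4])
= 1 + size([7, 3, 4])
= 1 + 1 + size([3, 4])
= 1 + 1 + 1 + size([4])
= 1 + 1 + 1 + 1 + size([])
= 1 + 1 + 1 + 1 + 0
= 4


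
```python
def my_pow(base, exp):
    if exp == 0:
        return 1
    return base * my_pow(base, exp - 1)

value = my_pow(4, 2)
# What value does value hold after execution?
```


my_pow(4, 2)
= 4 * my_pow(4, 1)
= 4 * 4 * my_pow(4, 0)
= 4 * 4 * 1
= 16


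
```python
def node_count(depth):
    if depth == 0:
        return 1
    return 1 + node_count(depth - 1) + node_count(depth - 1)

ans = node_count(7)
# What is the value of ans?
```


node_count(7)
= 1 + node_count(6) + node_count(6)
= 1 + 2 * node_count(6)
node_count(k) = 2^(k+1) - 1
node_count(0) = 1
node_count(1) = 3
node_count(2) = 7
node_count(3) = 15
node_count(4) = 31
node_count(7) = 2^8 - 1 = 255


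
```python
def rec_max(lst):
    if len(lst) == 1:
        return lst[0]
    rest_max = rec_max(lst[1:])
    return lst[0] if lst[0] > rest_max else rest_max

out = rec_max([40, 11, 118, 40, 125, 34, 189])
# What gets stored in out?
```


rec_max([40, 11, 118, 40, 125, 34, 189])
= compare 40 with rec_max([11, 118, 40, 125, 34, 189])
= compare 11 with rec_max([118, 40, 125, 34, 189])
= compare 118 with rec_max([40, 125, 34, 189])
= compare 40 with rec_max([125, 34, 189])
= compare 125 with rec_max([34, 189])
= compare 34 with rec_max([189])
Base: rec_max([189]) = 189
compare 34 with 189: max = 189
compare 125 with 189: max = 189
compare 40 with 189: max = 189
compare 118 with 189: max = 189
compare 11 with 189: max = 189
compare 40 with 189: max = 189
= 189


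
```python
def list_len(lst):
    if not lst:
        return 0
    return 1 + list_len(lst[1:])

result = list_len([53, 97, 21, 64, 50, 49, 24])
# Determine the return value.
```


list_len([53, 97, 21, 64, 50, 49, 24])
= 1 + list_len([97, 21, 64, 50, 49, 24])
= 1 + 1 + list_len([21, 64, 50, 49, 24])
= 1 + 1 + 1 + list_len([64, 50, 49, 24])
= 1 + 1 + 1 + 1 + list_len([50, 49, 24])
= 1 + 1 + 1 + 1 + 1 + list_len([49, 24])
= 1 + 1 + 1 + 1 + 1 + 1 + list_len([24])
= 1 + 1 + 1 + 1 + 1 + 1 + 1 + list_len([])
= 1 + 1 + 1 + 1 + 1 + 1 + 1 + 0
= 7


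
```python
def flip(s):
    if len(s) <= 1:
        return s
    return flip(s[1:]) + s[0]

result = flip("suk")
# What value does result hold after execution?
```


flip("suk")
= flip("uk") + "s"
= flip("k") + "u" + "s"
= "k" + "u" + "s"
= "kus"


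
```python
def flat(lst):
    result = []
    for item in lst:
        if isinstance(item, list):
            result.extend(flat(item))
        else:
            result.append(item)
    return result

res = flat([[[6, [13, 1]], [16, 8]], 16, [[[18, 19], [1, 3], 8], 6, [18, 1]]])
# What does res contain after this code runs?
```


flat([[[6, [13, 1]], [16, 8]], 16, [[[18, 19], [1, 3], 8], 6, [18, 1]]])
Processing each element:
  [[6, [13, 1]], [16, 8]] is a list -> flat recursively -> [6, 13, 1, 16, 8]
  16 is not a list -> append 16
  [[[18, 19], [1, 3], 8], 6, [18, 1]] is a list -> flat recursively -> [18, 19, 1, 3, 8, 6, 18, 1]
= [6, 13, 1, 16, 8, 16, 18, 19, 1, 3, 8, 6, 18, 1]


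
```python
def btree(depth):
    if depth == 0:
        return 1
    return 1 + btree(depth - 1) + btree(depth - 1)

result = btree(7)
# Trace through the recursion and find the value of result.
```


btree(7)
= 1 + btree(6) + btree(6)
= 1 + 2 * btree(6)
btree(k) = 2^(k+1) - 1
btree(0) = 1
btree(1) = 3
btree(2) = 7
btree(3) = 15
btree(4) = 31
btree(7) = 2^8 - 1 = 255


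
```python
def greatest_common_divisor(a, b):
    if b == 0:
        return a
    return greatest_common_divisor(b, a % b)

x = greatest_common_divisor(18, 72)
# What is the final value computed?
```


greatest_common_divisor(18, 72)
= greatest_common_divisor(72, 18 % 72) = greatest_common_divisor(72, 18)
= greatest_common_divisor(18, 72 % 18) = greatest_common_divisor(18, 0)
b == 0, return a = 18


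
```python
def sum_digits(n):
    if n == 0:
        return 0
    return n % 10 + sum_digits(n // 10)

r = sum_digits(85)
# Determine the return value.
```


sum_digits(85)
= 5 + sum_digits(8)
= 5 + 8 + sum_digits(0)
= 5 + 8 + 0
= 13


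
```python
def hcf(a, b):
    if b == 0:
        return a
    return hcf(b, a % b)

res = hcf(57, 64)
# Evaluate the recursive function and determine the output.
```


hcf(57, 64)
= hcf(64, 57 % 64) = hcf(64, 57)
= hcf(57, 64 % 57) = hcf(57, 7)
= hcf(7, 57 % 7) = hcf(7, 1)
= hcf(1, 7 % 1) = hcf(1, 0)
b == 0, return a = 1


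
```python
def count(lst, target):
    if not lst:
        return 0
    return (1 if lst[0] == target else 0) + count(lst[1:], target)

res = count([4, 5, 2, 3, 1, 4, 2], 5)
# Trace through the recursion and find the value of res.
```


count([4, 5, 2, 3, 1, 4, 2], 5)
lst[0]=4 != 5: 0 + count([5, 2, 3, 1, 4, 2], 5)
lst[0]=5 == 5: 1 + count([2, 3, 1, 4, 2], 5)
lst[0]=2 != 5: 0 + count([3, 1, 4, 2], 5)
lst[0]=3 != 5: 0 + count([1, 4, 2], 5)
lst[0]=1 != 5: 0 + count([4, 2], 5)
lst[0]=4 != 5: 0 + count([2], 5)
lst[0]=2 != 5: 0 + count([], 5)
= 1


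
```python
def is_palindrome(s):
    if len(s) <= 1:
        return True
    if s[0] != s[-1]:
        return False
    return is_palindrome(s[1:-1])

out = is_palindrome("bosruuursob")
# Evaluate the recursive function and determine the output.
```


is_palindrome("bosruuursob")
"bosruuursob": s[0]='b' == s[-1]='b' -> is_palindrome("osruuurso")
"osruuurso": s[0]='o' == s[-1]='o' -> is_palindrome("sruuurs")
"sruuurs": s[0]='s' == s[-1]='s' -> is_palindrome("ruuur")
"ruuur": s[0]='r' == s[-1]='r' -> is_palindrome("uuu")
"uuu": s[0]='u' == s[-1]='u' -> is_palindrome("u")
"u": len <= 1 -> True
= True


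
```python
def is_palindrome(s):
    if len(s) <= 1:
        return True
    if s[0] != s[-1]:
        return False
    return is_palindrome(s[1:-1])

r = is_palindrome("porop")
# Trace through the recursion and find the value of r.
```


is_palindrome("porop")
"porop": s[0]='p' == s[-1]='p' -> is_palindrome("oro")
"oro": s[0]='o' == s[-1]='o' -> is_palindrome("r")
"r": len <= 1 -> True
= True


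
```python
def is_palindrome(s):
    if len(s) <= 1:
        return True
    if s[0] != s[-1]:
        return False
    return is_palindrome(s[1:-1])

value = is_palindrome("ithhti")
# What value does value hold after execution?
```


is_palindrome("ithhti")
"ithhti": s[0]='i' == s[-1]='i' -> is_palindrome("thht")
"thht": s[0]='t' == s[-1]='t' -> is_palindrome("hh")
"hh": s[0]='h' == s[-1]='h' -> is_palindrome("")
"": len <= 1 -> True
= True


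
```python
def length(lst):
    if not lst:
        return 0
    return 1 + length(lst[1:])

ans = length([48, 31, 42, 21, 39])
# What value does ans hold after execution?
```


length([48, 31, 42, 21, 39])
= 1 + length([31, 42, 21, 39])
= 1 + 1 + length([42, 21, 39])
= 1 + 1 + 1 + length([21, 39])
= 1 + 1 + 1 + 1 + length([39])
= 1 + 1 + 1 + 1 + 1 + length([])
= 1 + 1 + 1 + 1 + 1 + 0
= 5
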